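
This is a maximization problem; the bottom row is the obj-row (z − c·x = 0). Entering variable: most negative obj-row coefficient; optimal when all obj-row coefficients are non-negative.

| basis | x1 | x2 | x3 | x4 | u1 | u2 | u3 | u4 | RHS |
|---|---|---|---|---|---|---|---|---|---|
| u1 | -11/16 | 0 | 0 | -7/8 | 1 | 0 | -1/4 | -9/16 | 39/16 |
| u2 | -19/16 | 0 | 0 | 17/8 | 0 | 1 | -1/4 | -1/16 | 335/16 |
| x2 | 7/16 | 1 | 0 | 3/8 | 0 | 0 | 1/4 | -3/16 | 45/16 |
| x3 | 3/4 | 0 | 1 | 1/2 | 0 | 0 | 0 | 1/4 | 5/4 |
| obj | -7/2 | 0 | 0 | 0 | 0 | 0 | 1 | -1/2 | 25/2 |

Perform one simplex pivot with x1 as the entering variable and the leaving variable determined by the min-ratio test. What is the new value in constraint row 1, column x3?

Ratio test on column x1 — row 1: entry -11/16 ≤ 0; row 2: entry -19/16 ≤ 0; row 3: (45/16)/(7/16) = 45/7; row 4: (5/4)/(3/4) = 5/3. Minimum is 5/3 at row 4 (x3 leaves); pivot element 3/4.
Divide row 4 by 3/4; eliminate column x1 from the other rows.
Row 1 update in column x3: 0 − (-11/16)·(4/3) = 11/12.

11/12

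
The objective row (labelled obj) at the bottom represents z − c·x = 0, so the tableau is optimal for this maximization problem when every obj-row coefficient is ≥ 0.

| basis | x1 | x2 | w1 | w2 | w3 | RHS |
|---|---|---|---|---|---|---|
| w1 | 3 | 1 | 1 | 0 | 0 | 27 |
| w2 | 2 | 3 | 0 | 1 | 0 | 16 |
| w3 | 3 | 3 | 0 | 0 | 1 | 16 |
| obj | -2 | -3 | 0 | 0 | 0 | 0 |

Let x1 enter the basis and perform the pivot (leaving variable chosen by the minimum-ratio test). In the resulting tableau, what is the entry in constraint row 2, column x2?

Ratio test on column x1 — row 1: 27/3 = 9; row 2: 16/2 = 8; row 3: 16/3 = 16/3. Minimum is 16/3 at row 3 (w3 leaves); pivot element 3.
Divide row 3 by 3; eliminate column x1 from the other rows.
Row 2 update in column x2: 3 − 2·1 = 1.

1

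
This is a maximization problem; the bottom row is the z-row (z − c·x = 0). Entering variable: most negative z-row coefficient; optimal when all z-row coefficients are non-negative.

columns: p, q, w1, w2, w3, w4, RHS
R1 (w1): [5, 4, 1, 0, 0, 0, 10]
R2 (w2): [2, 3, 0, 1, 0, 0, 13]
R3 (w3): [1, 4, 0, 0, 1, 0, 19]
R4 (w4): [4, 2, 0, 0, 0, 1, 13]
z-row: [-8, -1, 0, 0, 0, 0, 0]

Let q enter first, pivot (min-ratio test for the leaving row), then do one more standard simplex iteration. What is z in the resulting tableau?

16

Ratio test on column q — row 1: 10/4 = 5/2; row 2: 13/3 = 13/3; row 3: 19/4 = 19/4; row 4: 13/2 = 13/2. Minimum is 5/2 at row 1 (w1 leaves); pivot element 4.
Pivot on row 1; the z-row RHS becomes 0 − (-1)·(5/2) = 5/2.
Next entering variable (most negative z-row entry -27/4): p.
Ratio test on column p — row 1: (5/2)/(5/4) = 2; row 2: entry -7/4 ≤ 0; row 3: entry -4 ≤ 0; row 4: 8/(3/2) = 16/3. Minimum is 2 at row 1 (q leaves); pivot element 5/4.
After the second pivot the z-row RHS is 5/2 − (-27/4)·2 = 16.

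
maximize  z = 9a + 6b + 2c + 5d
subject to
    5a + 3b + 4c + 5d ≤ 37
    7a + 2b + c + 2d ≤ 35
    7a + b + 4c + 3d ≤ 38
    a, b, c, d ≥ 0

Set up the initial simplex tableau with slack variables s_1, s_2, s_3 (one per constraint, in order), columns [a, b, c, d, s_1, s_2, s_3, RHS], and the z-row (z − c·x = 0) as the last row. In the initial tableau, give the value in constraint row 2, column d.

Constraint 2 has coefficient 2 on d.

2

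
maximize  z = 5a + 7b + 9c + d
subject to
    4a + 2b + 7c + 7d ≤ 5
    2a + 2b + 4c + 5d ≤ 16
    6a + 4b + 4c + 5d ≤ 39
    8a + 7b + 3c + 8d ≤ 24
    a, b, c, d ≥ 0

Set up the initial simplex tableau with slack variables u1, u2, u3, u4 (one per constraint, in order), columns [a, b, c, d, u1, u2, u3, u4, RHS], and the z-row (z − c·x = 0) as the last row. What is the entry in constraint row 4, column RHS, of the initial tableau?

The RHS of constraint 4 is b_4 = 24.

24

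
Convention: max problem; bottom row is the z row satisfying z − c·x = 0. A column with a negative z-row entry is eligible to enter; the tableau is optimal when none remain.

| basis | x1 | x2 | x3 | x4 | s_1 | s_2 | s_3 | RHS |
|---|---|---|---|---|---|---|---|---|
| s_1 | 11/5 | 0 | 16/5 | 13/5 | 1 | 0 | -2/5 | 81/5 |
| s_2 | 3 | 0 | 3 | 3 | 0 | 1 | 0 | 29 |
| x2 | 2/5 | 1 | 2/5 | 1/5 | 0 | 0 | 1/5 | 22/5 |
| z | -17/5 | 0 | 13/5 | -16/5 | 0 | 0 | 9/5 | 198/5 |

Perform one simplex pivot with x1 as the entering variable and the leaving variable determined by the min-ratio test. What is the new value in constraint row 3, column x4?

Ratio test on column x1 — row 1: (81/5)/(11/5) = 81/11; row 2: 29/3 = 29/3; row 3: (22/5)/(2/5) = 11. Minimum is 81/11 at row 1 (s_1 leaves); pivot element 11/5.
Divide row 1 by 11/5; eliminate column x1 from the other rows.
Row 3 update in column x4: 1/5 − (2/5)·(13/11) = -3/11.

-3/11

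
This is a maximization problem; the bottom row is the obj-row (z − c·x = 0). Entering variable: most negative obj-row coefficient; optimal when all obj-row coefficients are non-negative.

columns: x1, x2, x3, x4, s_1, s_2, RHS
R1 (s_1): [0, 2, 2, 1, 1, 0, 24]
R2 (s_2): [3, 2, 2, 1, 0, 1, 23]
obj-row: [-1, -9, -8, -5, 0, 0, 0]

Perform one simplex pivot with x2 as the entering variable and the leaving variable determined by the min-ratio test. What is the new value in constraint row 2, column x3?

Ratio test on column x2 — row 1: 24/2 = 12; row 2: 23/2 = 23/2. Minimum is 23/2 at row 2 (s_2 leaves); pivot element 2.
Divide row 2 by 2; eliminate column x2 from the other rows.
In the new row 2, the x3 entry is the old entry divided by the pivot: 2/2 = 1.

1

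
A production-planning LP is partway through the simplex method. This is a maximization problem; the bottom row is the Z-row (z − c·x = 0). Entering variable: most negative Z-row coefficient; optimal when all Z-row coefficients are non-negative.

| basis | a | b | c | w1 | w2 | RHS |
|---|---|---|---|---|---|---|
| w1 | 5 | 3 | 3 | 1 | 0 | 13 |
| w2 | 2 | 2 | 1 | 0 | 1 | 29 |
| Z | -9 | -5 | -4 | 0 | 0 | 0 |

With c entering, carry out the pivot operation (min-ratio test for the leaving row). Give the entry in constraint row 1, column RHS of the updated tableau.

Ratio test on column c — row 1: 13/3 = 13/3; row 2: 29/1 = 29. Minimum is 13/3 at row 1 (w1 leaves); pivot element 3.
Divide row 1 by 3; eliminate column c from the other rows.
In the new row 1, the RHS entry is the old entry divided by the pivot: 13/3 = 13/3.

13/3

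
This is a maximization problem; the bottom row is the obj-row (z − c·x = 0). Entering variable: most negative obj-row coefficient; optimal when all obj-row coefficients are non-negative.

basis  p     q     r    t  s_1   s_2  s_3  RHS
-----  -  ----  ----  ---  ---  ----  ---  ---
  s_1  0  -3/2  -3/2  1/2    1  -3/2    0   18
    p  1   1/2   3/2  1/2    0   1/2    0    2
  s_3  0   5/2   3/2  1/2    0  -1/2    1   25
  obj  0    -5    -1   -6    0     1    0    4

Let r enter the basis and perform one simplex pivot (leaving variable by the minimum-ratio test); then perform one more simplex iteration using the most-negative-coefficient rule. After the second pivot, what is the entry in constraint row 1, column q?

Ratio test on column r — row 1: entry -3/2 ≤ 0; row 2: 2/(3/2) = 4/3; row 3: 25/(3/2) = 50/3. Minimum is 4/3 at row 2 (p leaves); pivot element 3/2.
Divide row 2 by 3/2; eliminate column r from the other rows.
Second iteration: most negative obj-row entry is -17/3 in column t, so t enters.
Ratio test on column t — row 1: 20/1 = 20; row 2: (4/3)/(1/3) = 4; row 3: entry 0 ≤ 0. Minimum is 4 at row 2 (r leaves); pivot element 1/3.
Divide row 2 by 1/3; eliminate column t from the other rows.
After both pivots, the entry at constraint row 1, column q is -2.

-2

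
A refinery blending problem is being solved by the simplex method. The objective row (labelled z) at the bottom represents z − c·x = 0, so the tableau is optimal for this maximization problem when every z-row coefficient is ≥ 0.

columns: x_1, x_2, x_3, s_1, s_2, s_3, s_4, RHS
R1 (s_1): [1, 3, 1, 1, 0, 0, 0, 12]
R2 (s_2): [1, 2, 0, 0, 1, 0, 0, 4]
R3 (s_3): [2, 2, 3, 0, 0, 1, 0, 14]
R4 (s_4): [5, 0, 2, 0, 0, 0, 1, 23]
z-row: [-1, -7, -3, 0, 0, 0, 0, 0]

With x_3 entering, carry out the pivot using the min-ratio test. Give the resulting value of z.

Ratio test on column x_3 — row 1: 12/1 = 12; row 2: entry 0 ≤ 0; row 3: 14/3 = 14/3; row 4: 23/2 = 23/2. Minimum is 14/3 at row 3 (s_3 leaves); pivot element 3.
Pivot on row 3; the z-row RHS becomes 0 − (-3)·(14/3) = 14.

14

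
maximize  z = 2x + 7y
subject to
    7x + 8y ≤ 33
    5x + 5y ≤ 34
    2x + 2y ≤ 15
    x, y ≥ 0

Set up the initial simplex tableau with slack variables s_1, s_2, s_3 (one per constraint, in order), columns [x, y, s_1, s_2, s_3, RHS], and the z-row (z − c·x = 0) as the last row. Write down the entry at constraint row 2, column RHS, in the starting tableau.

34

The RHS of constraint 2 is b_2 = 34.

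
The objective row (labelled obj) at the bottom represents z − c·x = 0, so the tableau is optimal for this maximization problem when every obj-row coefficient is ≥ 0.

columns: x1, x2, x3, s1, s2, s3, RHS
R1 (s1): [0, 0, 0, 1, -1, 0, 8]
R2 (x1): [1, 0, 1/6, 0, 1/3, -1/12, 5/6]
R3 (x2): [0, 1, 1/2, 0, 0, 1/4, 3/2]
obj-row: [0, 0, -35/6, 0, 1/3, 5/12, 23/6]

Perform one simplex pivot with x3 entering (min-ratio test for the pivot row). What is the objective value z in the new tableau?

Ratio test on column x3 — row 1: entry 0 ≤ 0; row 2: (5/6)/(1/6) = 5; row 3: (3/2)/(1/2) = 3. Minimum is 3 at row 3 (x2 leaves); pivot element 1/2.
Pivot on row 3; the obj-row RHS becomes 23/6 − (-35/6)·3 = 64/3.

64/3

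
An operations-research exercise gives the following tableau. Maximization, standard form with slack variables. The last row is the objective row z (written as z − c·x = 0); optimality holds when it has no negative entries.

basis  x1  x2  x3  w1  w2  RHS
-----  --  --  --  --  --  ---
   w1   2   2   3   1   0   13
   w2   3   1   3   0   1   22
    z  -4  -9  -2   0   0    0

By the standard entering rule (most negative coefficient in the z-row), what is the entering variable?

Negative z-row entries: x1: -4, x2: -9, x3: -2.
The most negative is -9 in column x2, so x2 enters.

x2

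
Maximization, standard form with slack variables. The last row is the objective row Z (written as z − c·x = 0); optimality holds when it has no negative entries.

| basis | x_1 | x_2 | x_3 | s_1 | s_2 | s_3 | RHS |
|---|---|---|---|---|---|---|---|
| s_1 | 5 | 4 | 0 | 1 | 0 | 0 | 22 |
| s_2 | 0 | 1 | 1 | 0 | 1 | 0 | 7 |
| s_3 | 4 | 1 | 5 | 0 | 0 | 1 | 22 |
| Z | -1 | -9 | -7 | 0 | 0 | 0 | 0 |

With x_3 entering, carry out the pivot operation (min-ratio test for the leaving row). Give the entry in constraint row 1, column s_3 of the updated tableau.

Ratio test on column x_3 — row 1: entry 0 ≤ 0; row 2: 7/1 = 7; row 3: 22/5 = 22/5. Minimum is 22/5 at row 3 (s_3 leaves); pivot element 5.
Divide row 3 by 5; eliminate column x_3 from the other rows.
Row 1 update in column s_3: 0 − 0·(1/5) = 0.

0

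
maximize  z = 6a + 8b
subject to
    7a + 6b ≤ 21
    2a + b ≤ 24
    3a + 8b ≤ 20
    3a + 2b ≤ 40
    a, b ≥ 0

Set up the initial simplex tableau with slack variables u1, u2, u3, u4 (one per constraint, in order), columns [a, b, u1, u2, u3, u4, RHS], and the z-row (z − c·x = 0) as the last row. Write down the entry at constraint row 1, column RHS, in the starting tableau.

The RHS of constraint 1 is b_1 = 21.

21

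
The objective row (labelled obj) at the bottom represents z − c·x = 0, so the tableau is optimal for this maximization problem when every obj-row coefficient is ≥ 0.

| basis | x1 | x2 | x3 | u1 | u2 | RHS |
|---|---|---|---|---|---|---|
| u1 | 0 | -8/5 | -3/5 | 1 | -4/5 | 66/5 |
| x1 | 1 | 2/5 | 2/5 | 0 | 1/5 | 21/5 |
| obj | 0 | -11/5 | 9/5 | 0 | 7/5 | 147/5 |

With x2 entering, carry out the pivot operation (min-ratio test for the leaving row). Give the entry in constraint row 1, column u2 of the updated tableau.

0

Ratio test on column x2 — row 1: entry -8/5 ≤ 0; row 2: (21/5)/(2/5) = 21/2. Minimum is 21/2 at row 2 (x1 leaves); pivot element 2/5.
Divide row 2 by 2/5; eliminate column x2 from the other rows.
Row 1 update in column u2: -4/5 − (-8/5)·(1/2) = 0.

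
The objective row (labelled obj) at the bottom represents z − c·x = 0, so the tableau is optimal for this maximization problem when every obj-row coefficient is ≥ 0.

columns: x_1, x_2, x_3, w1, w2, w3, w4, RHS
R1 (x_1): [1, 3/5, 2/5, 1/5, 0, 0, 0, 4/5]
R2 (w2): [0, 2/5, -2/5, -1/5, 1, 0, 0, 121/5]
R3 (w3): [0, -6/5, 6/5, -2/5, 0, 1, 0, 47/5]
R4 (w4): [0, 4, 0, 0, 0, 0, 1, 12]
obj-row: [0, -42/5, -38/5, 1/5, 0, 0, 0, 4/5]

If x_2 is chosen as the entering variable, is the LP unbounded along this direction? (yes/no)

Column x_2 has positive entries in row(s) 1, 2, 4, so the ratio test bounds it — not unbounded.

no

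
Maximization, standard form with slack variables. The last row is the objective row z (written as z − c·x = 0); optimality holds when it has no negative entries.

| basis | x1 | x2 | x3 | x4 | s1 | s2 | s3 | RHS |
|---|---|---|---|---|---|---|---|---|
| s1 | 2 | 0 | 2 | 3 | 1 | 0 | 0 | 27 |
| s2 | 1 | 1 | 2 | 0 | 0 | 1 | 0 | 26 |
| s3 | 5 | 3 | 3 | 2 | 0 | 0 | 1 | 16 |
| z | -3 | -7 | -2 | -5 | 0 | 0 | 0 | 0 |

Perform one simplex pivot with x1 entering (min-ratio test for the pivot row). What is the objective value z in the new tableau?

Ratio test on column x1 — row 1: 27/2 = 27/2; row 2: 26/1 = 26; row 3: 16/5 = 16/5. Minimum is 16/5 at row 3 (s3 leaves); pivot element 5.
Pivot on row 3; the z-row RHS becomes 0 − (-3)·(16/5) = 48/5.

48/5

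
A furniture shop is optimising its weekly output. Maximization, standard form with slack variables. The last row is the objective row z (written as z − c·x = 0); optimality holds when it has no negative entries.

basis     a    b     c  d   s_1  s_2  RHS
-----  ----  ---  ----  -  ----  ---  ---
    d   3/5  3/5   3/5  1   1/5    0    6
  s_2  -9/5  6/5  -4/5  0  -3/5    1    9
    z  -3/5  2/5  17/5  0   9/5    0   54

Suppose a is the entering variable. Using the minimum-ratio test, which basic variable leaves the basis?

Column a entries and ratios — d: 6/(3/5) = 10; s_2: -9/5 ≤ 0, skip.
Smallest ratio is 10 in the row of d, so d leaves.

d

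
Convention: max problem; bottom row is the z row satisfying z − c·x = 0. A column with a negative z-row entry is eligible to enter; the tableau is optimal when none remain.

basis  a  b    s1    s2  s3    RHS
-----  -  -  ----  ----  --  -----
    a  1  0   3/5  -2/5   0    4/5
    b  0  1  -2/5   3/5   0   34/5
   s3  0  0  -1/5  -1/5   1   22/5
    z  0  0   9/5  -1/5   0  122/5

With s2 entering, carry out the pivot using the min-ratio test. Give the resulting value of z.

80/3

Ratio test on column s2 — row 1: entry -2/5 ≤ 0; row 2: (34/5)/(3/5) = 34/3; row 3: entry -1/5 ≤ 0. Minimum is 34/3 at row 2 (b leaves); pivot element 3/5.
Pivot on row 2; the z-row RHS becomes 122/5 − (-1/5)·(34/3) = 80/3.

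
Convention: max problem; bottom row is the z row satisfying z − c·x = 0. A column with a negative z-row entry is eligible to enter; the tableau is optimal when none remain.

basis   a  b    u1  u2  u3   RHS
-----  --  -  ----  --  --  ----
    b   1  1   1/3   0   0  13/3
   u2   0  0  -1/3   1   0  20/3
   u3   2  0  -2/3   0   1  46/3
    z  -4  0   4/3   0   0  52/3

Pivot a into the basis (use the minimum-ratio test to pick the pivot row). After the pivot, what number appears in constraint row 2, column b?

Ratio test on column a — row 1: (13/3)/1 = 13/3; row 2: entry 0 ≤ 0; row 3: (46/3)/2 = 23/3. Minimum is 13/3 at row 1 (b leaves); pivot element 1.
Divide row 1 by 1; eliminate column a from the other rows.
Row 2 update in column b: 0 − 0·1 = 0.

0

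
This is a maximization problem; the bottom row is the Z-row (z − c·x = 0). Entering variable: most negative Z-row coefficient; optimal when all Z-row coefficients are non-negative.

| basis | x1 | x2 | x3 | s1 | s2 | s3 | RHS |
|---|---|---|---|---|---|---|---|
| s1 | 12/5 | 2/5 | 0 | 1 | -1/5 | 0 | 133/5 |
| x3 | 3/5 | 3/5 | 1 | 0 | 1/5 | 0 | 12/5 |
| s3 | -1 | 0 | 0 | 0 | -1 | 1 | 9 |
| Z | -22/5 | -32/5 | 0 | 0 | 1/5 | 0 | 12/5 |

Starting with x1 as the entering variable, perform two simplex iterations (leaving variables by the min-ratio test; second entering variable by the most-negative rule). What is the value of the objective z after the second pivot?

Ratio test on column x1 — row 1: (133/5)/(12/5) = 133/12; row 2: (12/5)/(3/5) = 4; row 3: entry -1 ≤ 0. Minimum is 4 at row 2 (x3 leaves); pivot element 3/5.
Pivot on row 2; the Z-row RHS becomes 12/5 − (-22/5)·4 = 20.
Next entering variable (most negative Z-row entry -2): x2.
Ratio test on column x2 — row 1: entry -2 ≤ 0; row 2: 4/1 = 4; row 3: 13/1 = 13. Minimum is 4 at row 2 (x1 leaves); pivot element 1.
After the second pivot the Z-row RHS is 20 − (-2)·4 = 28.

28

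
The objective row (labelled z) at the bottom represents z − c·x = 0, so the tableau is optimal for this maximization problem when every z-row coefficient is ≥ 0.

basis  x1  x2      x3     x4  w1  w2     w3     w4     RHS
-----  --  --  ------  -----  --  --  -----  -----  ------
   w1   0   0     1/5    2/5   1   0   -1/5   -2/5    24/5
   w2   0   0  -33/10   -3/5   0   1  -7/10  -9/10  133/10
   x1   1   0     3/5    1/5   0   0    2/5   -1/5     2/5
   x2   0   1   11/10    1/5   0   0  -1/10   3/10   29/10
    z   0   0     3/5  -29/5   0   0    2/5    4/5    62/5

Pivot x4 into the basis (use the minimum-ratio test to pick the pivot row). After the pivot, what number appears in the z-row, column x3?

18

Ratio test on column x4 — row 1: (24/5)/(2/5) = 12; row 2: entry -3/5 ≤ 0; row 3: (2/5)/(1/5) = 2; row 4: (29/10)/(1/5) = 29/2. Minimum is 2 at row 3 (x1 leaves); pivot element 1/5.
Divide row 3 by 1/5; eliminate column x4 from the other rows.
z-row update in column x3: 3/5 − (-29/5)·3 = 18.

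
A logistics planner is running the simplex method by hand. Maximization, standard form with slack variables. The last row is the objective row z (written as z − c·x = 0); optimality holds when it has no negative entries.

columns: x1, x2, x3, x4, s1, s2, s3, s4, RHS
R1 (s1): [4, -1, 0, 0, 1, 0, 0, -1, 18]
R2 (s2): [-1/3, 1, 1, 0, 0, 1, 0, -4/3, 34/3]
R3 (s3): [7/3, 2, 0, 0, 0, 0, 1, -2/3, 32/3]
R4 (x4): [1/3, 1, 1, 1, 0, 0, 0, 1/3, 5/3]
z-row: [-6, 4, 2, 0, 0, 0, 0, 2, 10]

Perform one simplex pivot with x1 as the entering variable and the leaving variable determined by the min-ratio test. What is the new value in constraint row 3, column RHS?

Ratio test on column x1 — row 1: 18/4 = 9/2; row 2: entry -1/3 ≤ 0; row 3: (32/3)/(7/3) = 32/7; row 4: (5/3)/(1/3) = 5. Minimum is 9/2 at row 1 (s1 leaves); pivot element 4.
Divide row 1 by 4; eliminate column x1 from the other rows.
Row 3 update in column RHS: 32/3 − (7/3)·(9/2) = 1/6.

1/6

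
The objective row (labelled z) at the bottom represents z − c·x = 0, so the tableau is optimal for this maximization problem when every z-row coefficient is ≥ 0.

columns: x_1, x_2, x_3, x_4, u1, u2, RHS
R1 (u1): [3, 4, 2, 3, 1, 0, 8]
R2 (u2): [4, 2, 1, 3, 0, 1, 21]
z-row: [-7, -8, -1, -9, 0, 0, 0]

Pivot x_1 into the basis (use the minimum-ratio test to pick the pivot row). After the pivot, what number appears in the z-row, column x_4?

-2

Ratio test on column x_1 — row 1: 8/3 = 8/3; row 2: 21/4 = 21/4. Minimum is 8/3 at row 1 (u1 leaves); pivot element 3.
Divide row 1 by 3; eliminate column x_1 from the other rows.
z-row update in column x_4: -9 − (-7)·1 = -2.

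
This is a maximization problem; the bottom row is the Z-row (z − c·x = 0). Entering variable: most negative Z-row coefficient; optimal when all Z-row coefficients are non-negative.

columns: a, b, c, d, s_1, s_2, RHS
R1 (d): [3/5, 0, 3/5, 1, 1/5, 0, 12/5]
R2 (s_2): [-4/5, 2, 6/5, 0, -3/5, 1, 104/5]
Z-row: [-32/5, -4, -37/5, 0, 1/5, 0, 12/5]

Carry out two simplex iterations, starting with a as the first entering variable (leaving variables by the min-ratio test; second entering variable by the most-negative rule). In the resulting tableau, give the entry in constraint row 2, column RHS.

Ratio test on column a — row 1: (12/5)/(3/5) = 4; row 2: entry -4/5 ≤ 0. Minimum is 4 at row 1 (d leaves); pivot element 3/5.
Divide row 1 by 3/5; eliminate column a from the other rows.
Second iteration: most negative Z-row entry is -4 in column b, so b enters.
Ratio test on column b — row 1: entry 0 ≤ 0; row 2: 24/2 = 12. Minimum is 12 at row 2 (s_2 leaves); pivot element 2.
Divide row 2 by 2; eliminate column b from the other rows.
After both pivots, the entry at constraint row 2, column RHS is 12.

12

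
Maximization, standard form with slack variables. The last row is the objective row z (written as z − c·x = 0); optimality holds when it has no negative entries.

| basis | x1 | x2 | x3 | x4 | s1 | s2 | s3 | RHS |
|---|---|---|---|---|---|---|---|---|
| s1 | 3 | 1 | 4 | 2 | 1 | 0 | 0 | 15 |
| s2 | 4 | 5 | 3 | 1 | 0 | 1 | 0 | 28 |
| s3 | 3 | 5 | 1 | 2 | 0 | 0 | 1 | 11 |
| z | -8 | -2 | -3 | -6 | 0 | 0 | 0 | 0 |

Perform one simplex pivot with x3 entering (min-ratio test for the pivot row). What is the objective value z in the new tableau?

45/4

Ratio test on column x3 — row 1: 15/4 = 15/4; row 2: 28/3 = 28/3; row 3: 11/1 = 11. Minimum is 15/4 at row 1 (s1 leaves); pivot element 4.
Pivot on row 1; the z-row RHS becomes 0 − (-3)·(15/4) = 45/4.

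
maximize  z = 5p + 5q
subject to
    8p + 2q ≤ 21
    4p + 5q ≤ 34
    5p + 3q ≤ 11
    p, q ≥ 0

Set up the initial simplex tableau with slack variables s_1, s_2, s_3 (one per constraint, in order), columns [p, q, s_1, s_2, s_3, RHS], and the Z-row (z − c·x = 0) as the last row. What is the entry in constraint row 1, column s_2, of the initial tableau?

Slack s_2 belongs to constraint 2; its column is the unit vector e_2, so the entry in row 1 is 0.

0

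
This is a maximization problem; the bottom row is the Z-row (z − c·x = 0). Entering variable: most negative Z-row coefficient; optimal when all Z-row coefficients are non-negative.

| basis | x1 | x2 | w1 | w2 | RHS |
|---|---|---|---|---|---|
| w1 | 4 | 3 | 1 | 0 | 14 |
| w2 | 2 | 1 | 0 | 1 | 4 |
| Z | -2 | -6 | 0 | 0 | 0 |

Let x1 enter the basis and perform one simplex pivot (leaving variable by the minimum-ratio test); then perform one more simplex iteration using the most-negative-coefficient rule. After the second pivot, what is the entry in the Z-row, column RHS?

Ratio test on column x1 — row 1: 14/4 = 7/2; row 2: 4/2 = 2. Minimum is 2 at row 2 (w2 leaves); pivot element 2.
Divide row 2 by 2; eliminate column x1 from the other rows.
Second iteration: most negative Z-row entry is -5 in column x2, so x2 enters.
Ratio test on column x2 — row 1: 6/1 = 6; row 2: 2/(1/2) = 4. Minimum is 4 at row 2 (x1 leaves); pivot element 1/2.
Divide row 2 by 1/2; eliminate column x2 from the other rows.
After both pivots, the entry at the Z-row, column RHS is 24.

24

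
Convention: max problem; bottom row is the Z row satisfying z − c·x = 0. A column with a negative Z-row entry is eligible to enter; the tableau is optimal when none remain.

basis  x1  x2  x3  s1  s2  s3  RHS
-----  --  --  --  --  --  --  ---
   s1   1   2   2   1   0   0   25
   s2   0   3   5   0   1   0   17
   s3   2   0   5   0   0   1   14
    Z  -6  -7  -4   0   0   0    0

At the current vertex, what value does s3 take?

s3 is basic (row 3); its value is the RHS of that row, 14.

14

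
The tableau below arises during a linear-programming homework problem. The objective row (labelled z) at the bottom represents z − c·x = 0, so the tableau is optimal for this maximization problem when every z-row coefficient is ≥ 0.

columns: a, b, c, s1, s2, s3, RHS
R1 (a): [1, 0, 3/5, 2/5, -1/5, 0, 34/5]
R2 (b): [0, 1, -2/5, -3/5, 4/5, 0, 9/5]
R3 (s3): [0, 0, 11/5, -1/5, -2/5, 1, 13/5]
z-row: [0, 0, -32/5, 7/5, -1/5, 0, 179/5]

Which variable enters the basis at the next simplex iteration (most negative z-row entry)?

Negative z-row entries: c: -32/5, s2: -1/5.
The most negative is -32/5 in column c, so c enters.

c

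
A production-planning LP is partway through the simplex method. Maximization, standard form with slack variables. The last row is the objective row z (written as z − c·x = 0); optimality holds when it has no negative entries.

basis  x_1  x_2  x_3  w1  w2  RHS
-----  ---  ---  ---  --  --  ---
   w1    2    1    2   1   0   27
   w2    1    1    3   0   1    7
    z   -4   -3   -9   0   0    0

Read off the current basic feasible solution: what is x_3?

0

x_3 is not in the basis, so in the current basic feasible solution x_3 = 0.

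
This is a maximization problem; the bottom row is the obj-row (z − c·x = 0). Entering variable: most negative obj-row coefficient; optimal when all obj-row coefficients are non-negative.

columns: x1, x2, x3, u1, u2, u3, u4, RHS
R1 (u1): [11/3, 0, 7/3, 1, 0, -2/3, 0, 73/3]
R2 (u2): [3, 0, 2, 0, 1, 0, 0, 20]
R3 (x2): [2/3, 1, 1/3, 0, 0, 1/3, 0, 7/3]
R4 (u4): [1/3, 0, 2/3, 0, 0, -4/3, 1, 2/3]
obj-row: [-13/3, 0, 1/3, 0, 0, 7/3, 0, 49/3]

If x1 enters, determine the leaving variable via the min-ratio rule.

u4

Column x1 entries and ratios — u1: (73/3)/(11/3) = 73/11; u2: 20/3 = 20/3; x2: (7/3)/(2/3) = 7/2; u4: (2/3)/(1/3) = 2.
Smallest ratio is 2 in the row of u4, so u4 leaves.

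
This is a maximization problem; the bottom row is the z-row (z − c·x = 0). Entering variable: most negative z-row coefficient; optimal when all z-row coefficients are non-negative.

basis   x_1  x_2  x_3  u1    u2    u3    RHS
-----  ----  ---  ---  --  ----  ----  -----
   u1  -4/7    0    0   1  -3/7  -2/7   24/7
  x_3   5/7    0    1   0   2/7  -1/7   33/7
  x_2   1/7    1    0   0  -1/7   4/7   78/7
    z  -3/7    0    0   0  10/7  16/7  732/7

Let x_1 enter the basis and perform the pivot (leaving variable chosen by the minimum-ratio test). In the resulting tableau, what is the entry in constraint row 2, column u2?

Ratio test on column x_1 — row 1: entry -4/7 ≤ 0; row 2: (33/7)/(5/7) = 33/5; row 3: (78/7)/(1/7) = 78. Minimum is 33/5 at row 2 (x_3 leaves); pivot element 5/7.
Divide row 2 by 5/7; eliminate column x_1 from the other rows.
In the new row 2, the u2 entry is the old entry divided by the pivot: (2/7)/(5/7) = 2/5.

2/5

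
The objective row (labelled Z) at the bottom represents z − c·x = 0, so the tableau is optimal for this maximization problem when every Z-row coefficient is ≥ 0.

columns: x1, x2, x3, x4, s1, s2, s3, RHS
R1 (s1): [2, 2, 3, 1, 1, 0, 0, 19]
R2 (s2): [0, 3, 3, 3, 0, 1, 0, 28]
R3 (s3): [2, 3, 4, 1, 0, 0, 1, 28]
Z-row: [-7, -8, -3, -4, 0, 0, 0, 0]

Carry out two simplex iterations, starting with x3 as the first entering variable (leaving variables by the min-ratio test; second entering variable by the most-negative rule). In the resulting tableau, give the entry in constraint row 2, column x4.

3

Ratio test on column x3 — row 1: 19/3 = 19/3; row 2: 28/3 = 28/3; row 3: 28/4 = 7. Minimum is 19/3 at row 1 (s1 leaves); pivot element 3.
Divide row 1 by 3; eliminate column x3 from the other rows.
Second iteration: most negative Z-row entry is -6 in column x2, so x2 enters.
Ratio test on column x2 — row 1: (19/3)/(2/3) = 19/2; row 2: 9/1 = 9; row 3: (8/3)/(1/3) = 8. Minimum is 8 at row 3 (s3 leaves); pivot element 1/3.
Divide row 3 by 1/3; eliminate column x2 from the other rows.
After both pivots, the entry at constraint row 2, column x4 is 3.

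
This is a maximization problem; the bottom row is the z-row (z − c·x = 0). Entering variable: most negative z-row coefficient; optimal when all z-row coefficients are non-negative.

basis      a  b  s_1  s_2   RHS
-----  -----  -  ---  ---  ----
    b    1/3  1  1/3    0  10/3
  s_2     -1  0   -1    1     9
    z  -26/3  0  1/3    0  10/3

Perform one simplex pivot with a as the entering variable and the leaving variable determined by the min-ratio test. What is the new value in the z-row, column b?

26

Ratio test on column a — row 1: (10/3)/(1/3) = 10; row 2: entry -1 ≤ 0. Minimum is 10 at row 1 (b leaves); pivot element 1/3.
Divide row 1 by 1/3; eliminate column a from the other rows.
z-row update in column b: 0 − (-26/3)·3 = 26.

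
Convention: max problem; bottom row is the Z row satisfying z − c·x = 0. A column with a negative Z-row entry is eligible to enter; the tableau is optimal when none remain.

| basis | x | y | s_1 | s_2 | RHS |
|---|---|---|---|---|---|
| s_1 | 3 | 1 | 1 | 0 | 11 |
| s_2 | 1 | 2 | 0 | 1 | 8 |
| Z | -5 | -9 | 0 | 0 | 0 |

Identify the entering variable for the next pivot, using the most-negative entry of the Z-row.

y

Negative Z-row entries: x: -5, y: -9.
The most negative is -9 in column y, so y enters.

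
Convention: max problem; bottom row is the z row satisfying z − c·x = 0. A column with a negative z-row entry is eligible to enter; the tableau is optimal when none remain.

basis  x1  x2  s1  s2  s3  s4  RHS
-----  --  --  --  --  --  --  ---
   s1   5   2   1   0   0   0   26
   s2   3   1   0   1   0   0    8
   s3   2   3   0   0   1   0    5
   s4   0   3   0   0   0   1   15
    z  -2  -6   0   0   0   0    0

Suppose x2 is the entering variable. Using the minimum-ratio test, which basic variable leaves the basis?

Column x2 entries and ratios — s1: 26/2 = 13; s2: 8/1 = 8; s3: 5/3 = 5/3; s4: 15/3 = 5.
Smallest ratio is 5/3 in the row of s3, so s3 leaves.

s3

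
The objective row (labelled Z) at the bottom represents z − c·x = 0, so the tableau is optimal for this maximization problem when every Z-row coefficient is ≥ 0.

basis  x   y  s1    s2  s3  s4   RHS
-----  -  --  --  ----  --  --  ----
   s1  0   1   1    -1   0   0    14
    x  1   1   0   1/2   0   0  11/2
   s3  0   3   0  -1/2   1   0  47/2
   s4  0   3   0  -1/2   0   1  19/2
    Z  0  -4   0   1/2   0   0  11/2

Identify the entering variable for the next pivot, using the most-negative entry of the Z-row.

Negative Z-row entries: y: -4.
The most negative is -4 in column y, so y enters.

y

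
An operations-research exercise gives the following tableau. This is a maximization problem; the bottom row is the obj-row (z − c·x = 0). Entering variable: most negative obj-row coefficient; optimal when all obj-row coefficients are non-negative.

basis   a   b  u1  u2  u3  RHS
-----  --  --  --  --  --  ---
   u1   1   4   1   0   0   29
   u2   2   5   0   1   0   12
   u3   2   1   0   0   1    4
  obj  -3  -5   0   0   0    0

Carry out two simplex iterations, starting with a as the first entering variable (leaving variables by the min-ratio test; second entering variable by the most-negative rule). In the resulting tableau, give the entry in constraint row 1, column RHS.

Ratio test on column a — row 1: 29/1 = 29; row 2: 12/2 = 6; row 3: 4/2 = 2. Minimum is 2 at row 3 (u3 leaves); pivot element 2.
Divide row 3 by 2; eliminate column a from the other rows.
Second iteration: most negative obj-row entry is -7/2 in column b, so b enters.
Ratio test on column b — row 1: 27/(7/2) = 54/7; row 2: 8/4 = 2; row 3: 2/(1/2) = 4. Minimum is 2 at row 2 (u2 leaves); pivot element 4.
Divide row 2 by 4; eliminate column b from the other rows.
After both pivots, the entry at constraint row 1, column RHS is 20.

20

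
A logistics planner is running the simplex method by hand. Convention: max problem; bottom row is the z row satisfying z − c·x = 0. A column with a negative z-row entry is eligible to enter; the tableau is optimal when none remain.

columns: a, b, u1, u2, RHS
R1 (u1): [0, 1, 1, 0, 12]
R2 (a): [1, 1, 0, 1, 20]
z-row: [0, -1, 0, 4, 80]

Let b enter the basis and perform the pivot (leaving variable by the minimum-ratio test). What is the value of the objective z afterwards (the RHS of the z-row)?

92

Ratio test on column b — row 1: 12/1 = 12; row 2: 20/1 = 20. Minimum is 12 at row 1 (u1 leaves); pivot element 1.
Pivot on row 1; the z-row RHS becomes 80 − (-1)·12 = 92.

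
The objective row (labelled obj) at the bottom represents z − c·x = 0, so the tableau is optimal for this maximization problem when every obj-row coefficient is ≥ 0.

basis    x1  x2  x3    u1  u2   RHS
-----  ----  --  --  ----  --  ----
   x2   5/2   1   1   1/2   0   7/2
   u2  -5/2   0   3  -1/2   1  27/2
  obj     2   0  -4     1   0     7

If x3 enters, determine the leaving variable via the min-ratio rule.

x2

Column x3 entries and ratios — x2: (7/2)/1 = 7/2; u2: (27/2)/3 = 9/2.
Smallest ratio is 7/2 in the row of x2, so x2 leaves.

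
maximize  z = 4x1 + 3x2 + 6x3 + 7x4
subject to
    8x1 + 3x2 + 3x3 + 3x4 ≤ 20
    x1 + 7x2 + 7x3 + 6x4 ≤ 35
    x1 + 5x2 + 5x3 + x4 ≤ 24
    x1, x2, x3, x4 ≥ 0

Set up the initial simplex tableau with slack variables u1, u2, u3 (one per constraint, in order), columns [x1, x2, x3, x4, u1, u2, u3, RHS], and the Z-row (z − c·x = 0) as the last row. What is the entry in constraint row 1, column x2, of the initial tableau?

Constraint 1 has coefficient 3 on x2.

3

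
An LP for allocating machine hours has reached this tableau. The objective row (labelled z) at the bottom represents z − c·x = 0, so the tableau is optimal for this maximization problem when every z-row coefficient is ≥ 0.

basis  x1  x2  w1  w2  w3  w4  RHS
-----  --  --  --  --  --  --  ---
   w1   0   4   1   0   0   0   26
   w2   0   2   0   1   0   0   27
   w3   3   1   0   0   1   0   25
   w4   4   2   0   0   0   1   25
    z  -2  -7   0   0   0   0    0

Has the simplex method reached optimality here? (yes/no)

The z-row has a negative entry -7 in column x2, so it is not optimal.

no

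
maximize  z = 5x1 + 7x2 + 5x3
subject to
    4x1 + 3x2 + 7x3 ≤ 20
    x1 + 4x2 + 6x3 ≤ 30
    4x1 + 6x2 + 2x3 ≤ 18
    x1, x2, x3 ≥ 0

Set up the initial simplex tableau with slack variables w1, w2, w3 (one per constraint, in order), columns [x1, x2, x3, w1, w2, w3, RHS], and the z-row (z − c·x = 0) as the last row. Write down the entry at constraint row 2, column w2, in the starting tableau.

Slack w2 belongs to constraint 2; its column is the unit vector e_2, so the entry in row 2 is 1.

1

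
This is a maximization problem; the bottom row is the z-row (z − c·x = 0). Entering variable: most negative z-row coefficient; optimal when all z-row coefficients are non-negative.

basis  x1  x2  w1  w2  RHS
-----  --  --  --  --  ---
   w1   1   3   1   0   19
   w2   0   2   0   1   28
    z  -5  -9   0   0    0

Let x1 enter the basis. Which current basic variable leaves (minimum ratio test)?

w1

Column x1 entries and ratios — w1: 19/1 = 19; w2: 0 ≤ 0, skip.
Smallest ratio is 19 in the row of w1, so w1 leaves.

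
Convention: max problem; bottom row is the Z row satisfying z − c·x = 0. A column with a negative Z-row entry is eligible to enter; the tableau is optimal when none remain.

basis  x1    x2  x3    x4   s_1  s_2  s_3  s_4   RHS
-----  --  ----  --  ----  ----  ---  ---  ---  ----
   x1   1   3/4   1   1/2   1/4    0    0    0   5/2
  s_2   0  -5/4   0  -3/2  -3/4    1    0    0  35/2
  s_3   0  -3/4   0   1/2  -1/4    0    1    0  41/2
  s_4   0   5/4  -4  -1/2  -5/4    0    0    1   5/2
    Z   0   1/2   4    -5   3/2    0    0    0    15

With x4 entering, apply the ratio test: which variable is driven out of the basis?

Column x4 entries and ratios — x1: (5/2)/(1/2) = 5; s_2: -3/2 ≤ 0, skip; s_3: (41/2)/(1/2) = 41; s_4: -1/2 ≤ 0, skip.
Smallest ratio is 5 in the row of x1, so x1 leaves.

x1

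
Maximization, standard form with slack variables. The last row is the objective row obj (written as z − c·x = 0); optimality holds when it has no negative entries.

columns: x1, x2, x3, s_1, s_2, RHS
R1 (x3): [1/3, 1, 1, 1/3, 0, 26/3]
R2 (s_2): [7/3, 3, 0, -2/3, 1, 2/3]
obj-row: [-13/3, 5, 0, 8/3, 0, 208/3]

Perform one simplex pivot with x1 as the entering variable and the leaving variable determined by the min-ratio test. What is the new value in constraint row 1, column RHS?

Ratio test on column x1 — row 1: (26/3)/(1/3) = 26; row 2: (2/3)/(7/3) = 2/7. Minimum is 2/7 at row 2 (s_2 leaves); pivot element 7/3.
Divide row 2 by 7/3; eliminate column x1 from the other rows.
Row 1 update in column RHS: 26/3 − (1/3)·(2/7) = 60/7.

60/7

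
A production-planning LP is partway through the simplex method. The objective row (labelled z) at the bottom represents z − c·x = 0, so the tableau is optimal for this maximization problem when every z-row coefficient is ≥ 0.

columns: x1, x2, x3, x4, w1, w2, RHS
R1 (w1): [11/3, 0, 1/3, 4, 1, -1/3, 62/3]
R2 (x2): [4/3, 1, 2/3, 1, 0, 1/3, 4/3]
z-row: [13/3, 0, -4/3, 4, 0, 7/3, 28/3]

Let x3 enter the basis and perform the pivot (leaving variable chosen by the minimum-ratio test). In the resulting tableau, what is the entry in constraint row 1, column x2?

Ratio test on column x3 — row 1: (62/3)/(1/3) = 62; row 2: (4/3)/(2/3) = 2. Minimum is 2 at row 2 (x2 leaves); pivot element 2/3.
Divide row 2 by 2/3; eliminate column x3 from the other rows.
Row 1 update in column x2: 0 − (1/3)·(3/2) = -1/2.

-1/2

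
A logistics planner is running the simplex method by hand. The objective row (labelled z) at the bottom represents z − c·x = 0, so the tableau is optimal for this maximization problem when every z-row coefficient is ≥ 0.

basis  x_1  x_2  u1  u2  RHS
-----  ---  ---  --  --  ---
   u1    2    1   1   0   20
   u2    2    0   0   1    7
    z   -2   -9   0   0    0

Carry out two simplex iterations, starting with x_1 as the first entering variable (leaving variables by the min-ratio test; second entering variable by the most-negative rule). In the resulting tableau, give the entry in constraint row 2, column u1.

0

Ratio test on column x_1 — row 1: 20/2 = 10; row 2: 7/2 = 7/2. Minimum is 7/2 at row 2 (u2 leaves); pivot element 2.
Divide row 2 by 2; eliminate column x_1 from the other rows.
Second iteration: most negative z-row entry is -9 in column x_2, so x_2 enters.
Ratio test on column x_2 — row 1: 13/1 = 13; row 2: entry 0 ≤ 0. Minimum is 13 at row 1 (u1 leaves); pivot element 1.
Divide row 1 by 1; eliminate column x_2 from the other rows.
After both pivots, the entry at constraint row 2, column u1 is 0.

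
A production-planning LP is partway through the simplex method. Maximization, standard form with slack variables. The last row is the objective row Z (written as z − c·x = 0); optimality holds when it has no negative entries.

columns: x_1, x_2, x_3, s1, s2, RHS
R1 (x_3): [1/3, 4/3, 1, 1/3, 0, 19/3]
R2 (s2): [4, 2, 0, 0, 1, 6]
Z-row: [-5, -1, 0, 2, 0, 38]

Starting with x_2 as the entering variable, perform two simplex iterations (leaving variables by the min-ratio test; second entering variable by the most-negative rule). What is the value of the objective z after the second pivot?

91/2

Ratio test on column x_2 — row 1: (19/3)/(4/3) = 19/4; row 2: 6/2 = 3. Minimum is 3 at row 2 (s2 leaves); pivot element 2.
Pivot on row 2; the Z-row RHS becomes 38 − (-1)·3 = 41.
Next entering variable (most negative Z-row entry -3): x_1.
Ratio test on column x_1 — row 1: entry -7/3 ≤ 0; row 2: 3/2 = 3/2. Minimum is 3/2 at row 2 (x_2 leaves); pivot element 2.
After the second pivot the Z-row RHS is 41 − (-3)·(3/2) = 91/2.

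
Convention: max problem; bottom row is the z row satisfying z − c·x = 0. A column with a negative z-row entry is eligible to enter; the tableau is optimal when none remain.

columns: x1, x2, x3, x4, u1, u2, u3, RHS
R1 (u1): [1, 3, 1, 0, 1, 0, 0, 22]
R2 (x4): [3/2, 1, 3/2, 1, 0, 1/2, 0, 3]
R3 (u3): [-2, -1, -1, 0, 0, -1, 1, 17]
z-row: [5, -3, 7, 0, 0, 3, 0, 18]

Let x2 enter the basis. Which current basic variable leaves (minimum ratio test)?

Column x2 entries and ratios — u1: 22/3 = 22/3; x4: 3/1 = 3; u3: -1 ≤ 0, skip.
Smallest ratio is 3 in the row of x4, so x4 leaves.

x4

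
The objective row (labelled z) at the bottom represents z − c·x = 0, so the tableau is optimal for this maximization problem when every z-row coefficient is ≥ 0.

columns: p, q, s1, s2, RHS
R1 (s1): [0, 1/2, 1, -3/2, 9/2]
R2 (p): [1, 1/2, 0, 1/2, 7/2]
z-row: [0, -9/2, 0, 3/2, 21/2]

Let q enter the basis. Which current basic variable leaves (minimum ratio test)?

p

Column q entries and ratios — s1: (9/2)/(1/2) = 9; p: (7/2)/(1/2) = 7.
Smallest ratio is 7 in the row of p, so p leaves.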